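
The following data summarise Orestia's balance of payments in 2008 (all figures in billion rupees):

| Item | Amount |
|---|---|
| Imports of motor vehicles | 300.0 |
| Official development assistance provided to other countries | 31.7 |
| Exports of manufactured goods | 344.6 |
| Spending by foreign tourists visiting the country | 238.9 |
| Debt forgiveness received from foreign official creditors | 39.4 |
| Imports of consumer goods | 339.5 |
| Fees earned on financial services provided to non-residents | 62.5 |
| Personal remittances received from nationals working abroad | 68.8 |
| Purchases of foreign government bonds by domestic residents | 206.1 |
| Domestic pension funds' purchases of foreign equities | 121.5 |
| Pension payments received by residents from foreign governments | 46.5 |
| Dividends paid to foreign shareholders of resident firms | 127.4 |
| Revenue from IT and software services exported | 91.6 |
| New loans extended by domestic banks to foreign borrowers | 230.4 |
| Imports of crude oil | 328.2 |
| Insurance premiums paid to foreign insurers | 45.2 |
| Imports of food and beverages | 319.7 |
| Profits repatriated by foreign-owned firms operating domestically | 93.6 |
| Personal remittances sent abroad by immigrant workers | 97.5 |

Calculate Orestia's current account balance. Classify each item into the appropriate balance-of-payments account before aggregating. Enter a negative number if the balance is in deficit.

Goods: -339.5 - 300.0 - 319.7 + 344.6 - 328.2 = -942.8
Services: -45.2 + 62.5 + 238.9 + 91.6 = 347.8
Primary income: -127.4 - 93.6 = -221.0
Secondary income: -31.7 + 46.5 - 97.5 + 68.8 = -13.9
Current account = (-942.8) + 347.8 + (-221.0) + (-13.9) = -829.9
(Excluded from the current account — capital account: debt forgiveness received from foreign official creditors 39.4; financial account: purchases of foreign government bonds by domestic residents 206.1, domestic pension funds' purchases of foreign equities 121.5, new loans extended by domestic banks to foreign borrowers 230.4.)

-829.9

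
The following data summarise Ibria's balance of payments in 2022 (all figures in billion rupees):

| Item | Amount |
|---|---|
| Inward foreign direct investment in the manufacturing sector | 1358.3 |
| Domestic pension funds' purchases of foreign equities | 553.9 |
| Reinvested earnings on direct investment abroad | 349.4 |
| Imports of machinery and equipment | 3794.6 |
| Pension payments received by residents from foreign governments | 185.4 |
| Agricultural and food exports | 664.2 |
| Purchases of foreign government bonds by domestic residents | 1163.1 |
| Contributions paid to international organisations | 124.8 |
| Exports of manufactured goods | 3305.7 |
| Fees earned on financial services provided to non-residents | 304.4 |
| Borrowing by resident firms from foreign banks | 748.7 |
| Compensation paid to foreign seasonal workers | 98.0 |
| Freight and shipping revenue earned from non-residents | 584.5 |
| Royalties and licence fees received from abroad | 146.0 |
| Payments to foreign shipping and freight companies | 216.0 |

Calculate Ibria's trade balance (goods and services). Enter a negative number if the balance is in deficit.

994.2

Goods: 3305.7 + 664.2 - 3794.6 = 175.3
Services: 584.5 + 304.4 + 146.0 - 216.0 = 818.9
Trade balance = 175.3 + 818.9 = 994.2
(Excluded from the trade balance — financial account: inward foreign direct investment in the manufacturing sector 1358.3, domestic pension funds' purchases of foreign equities 553.9, purchases of foreign government bonds by domestic residents 1163.1, borrowing by resident firms from foreign banks 748.7; primary income: reinvested earnings on direct investment abroad 349.4, compensation paid to foreign seasonal workers 98.0; secondary income: pension payments received by residents from foreign governments 185.4, contributions paid to international organisations 124.8.)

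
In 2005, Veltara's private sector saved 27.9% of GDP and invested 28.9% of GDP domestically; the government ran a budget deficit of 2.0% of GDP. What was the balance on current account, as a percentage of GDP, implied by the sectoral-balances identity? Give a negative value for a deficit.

By the sectoral-balances identity, CA = (S_private - I) + (T - G).
Private balance = 27.9 - 28.9 = -1.0
Government balance (T - G) = -2.0
CA = -1.0 + (-2.0) = -3.0

-3.0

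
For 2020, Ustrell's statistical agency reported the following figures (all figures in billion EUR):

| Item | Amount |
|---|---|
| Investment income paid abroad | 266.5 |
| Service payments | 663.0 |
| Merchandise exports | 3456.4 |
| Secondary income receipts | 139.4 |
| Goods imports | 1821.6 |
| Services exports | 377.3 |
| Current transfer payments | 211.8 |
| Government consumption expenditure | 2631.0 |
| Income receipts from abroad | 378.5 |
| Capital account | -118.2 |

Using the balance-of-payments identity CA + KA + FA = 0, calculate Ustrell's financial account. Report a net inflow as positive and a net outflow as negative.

Goods balance = 3456.4 - 1821.6 = 1634.8
Services balance = 377.3 - 663.0 = -285.7
Trade balance (goods + services) = 1634.8 + (-285.7) = 1349.1
Net primary income = 378.5 - 266.5 = 112.0
Net secondary income = 139.4 - 211.8 = -72.4
Current account = 1349.1 + 112.0 + (-72.4) = 1388.7
Financial account = -(1388.7 + (-118.2)) = -1270.5

-1270.5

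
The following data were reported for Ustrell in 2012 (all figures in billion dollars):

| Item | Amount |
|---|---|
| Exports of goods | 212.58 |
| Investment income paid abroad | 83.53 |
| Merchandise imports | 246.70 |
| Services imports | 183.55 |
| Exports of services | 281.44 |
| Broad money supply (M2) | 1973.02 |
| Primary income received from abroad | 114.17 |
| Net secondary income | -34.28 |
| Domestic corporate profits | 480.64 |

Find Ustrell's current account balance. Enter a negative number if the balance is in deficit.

Goods balance = 212.58 - 246.70 = -34.12
Services balance = 281.44 - 183.55 = 97.89
Trade balance (goods + services) = -34.12 + 97.89 = 63.77
Net primary income = 114.17 - 83.53 = 30.64
Net secondary income = -34.28
Current account = 63.77 + 30.64 + (-34.28) = 60.13

60.13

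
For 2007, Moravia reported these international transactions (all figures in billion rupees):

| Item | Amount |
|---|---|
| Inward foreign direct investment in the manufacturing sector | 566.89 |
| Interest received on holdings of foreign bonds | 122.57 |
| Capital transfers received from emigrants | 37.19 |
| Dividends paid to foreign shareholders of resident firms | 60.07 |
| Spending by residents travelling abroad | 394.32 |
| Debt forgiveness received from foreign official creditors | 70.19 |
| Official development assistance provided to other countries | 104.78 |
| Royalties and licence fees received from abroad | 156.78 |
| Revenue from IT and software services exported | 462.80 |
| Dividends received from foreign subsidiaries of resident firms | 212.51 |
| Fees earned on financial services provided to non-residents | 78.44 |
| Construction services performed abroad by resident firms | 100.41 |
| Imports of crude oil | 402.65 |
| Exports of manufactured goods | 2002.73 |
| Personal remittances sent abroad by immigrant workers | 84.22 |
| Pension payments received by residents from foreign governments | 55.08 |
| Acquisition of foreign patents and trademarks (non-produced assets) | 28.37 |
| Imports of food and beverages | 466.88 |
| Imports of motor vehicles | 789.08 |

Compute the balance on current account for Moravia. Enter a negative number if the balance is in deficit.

Goods: 2002.73 - 402.65 - 789.08 - 466.88 = 344.12
Services: 156.78 - 394.32 + 462.80 + 100.41 + 78.44 = 404.11
Primary income: 212.51 - 60.07 + 122.57 = 275.01
Secondary income: -84.22 + 55.08 - 104.78 = -133.92
Current account = 344.12 + 404.11 + 275.01 + (-133.92) = 889.32
(Excluded from the current account — financial account: inward foreign direct investment in the manufacturing sector 566.89; capital account: capital transfers received from emigrants 37.19, debt forgiveness received from foreign official creditors 70.19, acquisition of foreign patents and trademarks (non-produced assets) 28.37.)

889.32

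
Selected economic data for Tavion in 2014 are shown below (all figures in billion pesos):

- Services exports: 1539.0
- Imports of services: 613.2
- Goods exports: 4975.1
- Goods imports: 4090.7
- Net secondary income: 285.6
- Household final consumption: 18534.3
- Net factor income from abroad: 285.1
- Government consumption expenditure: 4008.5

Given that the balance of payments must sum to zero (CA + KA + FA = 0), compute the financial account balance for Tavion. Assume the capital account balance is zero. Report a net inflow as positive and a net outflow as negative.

Goods balance = 4975.1 - 4090.7 = 884.4
Services balance = 1539.0 - 613.2 = 925.8
Trade balance (goods + services) = 884.4 + 925.8 = 1810.2
Net primary income = 285.1
Net secondary income = 285.6
Current account = 1810.2 + 285.1 + 285.6 = 2380.9
Financial account = -(2380.9) = -2380.9

-2380.9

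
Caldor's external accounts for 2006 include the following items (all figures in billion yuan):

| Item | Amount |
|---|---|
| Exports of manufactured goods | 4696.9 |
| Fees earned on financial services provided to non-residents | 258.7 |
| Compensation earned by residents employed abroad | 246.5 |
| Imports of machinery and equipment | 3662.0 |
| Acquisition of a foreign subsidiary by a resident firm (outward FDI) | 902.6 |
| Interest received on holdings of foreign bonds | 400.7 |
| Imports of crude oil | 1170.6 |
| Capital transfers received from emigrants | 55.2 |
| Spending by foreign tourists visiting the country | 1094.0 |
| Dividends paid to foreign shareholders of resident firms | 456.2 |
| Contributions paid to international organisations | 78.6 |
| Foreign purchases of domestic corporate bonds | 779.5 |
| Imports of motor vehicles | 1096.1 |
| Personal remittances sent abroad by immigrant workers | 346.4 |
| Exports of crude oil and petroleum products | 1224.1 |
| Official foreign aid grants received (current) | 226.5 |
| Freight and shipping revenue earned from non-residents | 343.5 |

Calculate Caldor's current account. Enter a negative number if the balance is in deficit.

Goods: -1096.1 - 3662.0 + 4696.9 - 1170.6 + 1224.1 = -7.7
Services: 258.7 + 1094.0 + 343.5 = 1696.2
Primary income: 400.7 + 246.5 - 456.2 = 191.0
Secondary income: 226.5 - 346.4 - 78.6 = -198.5
Current account = (-7.7) + 1696.2 + 191.0 + (-198.5) = 1681.0
(Excluded from the current account — financial account: acquisition of a foreign subsidiary by a resident firm (outward FDI) 902.6, foreign purchases of domestic corporate bonds 779.5; capital account: capital transfers received from emigrants 55.2.)

1681.0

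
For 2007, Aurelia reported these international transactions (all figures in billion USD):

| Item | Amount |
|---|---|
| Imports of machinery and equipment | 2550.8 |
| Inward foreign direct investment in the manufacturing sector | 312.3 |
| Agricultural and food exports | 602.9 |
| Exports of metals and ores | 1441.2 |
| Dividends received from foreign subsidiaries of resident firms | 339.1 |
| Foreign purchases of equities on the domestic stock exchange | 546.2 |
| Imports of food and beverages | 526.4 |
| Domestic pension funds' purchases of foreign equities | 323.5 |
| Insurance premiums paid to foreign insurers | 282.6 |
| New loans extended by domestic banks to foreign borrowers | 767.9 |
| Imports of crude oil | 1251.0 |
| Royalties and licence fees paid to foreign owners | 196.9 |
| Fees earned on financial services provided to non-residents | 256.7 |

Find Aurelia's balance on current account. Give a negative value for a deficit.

-2167.8

Goods: 602.9 + 1441.2 - 1251.0 - 2550.8 - 526.4 = -2284.1
Services: -282.6 + 256.7 - 196.9 = -222.8
Primary income: 339.1
Current account = (-2284.1) + (-222.8) + 339.1 = -2167.8
(Excluded from the current account — financial account: inward foreign direct investment in the manufacturing sector 312.3, foreign purchases of equities on the domestic stock exchange 546.2, domestic pension funds' purchases of foreign equities 323.5, new loans extended by domestic banks to foreign borrowers 767.9.)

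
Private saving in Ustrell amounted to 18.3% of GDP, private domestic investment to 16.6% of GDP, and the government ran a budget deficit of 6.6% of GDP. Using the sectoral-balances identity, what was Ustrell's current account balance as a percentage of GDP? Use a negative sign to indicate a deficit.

-4.9

By the sectoral-balances identity, CA = (S_private - I) + (T - G).
Private balance = 18.3 - 16.6 = 1.7
Government balance (T - G) = -6.6
CA = 1.7 + (-6.6) = -4.9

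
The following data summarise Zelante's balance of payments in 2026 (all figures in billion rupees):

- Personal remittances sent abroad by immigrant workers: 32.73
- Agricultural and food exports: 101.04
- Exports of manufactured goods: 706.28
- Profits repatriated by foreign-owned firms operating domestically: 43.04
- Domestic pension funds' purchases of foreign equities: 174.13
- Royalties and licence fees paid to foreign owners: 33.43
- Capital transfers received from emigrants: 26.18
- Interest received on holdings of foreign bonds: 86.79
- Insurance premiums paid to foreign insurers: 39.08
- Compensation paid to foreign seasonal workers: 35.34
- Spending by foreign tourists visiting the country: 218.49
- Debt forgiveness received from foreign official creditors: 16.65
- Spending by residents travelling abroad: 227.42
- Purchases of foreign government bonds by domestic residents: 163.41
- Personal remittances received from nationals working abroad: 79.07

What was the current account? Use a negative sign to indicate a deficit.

Goods: 101.04 + 706.28 = 807.32
Services: 218.49 - 227.42 - 33.43 - 39.08 = -81.44
Primary income: 86.79 - 43.04 - 35.34 = 8.41
Secondary income: -32.73 + 79.07 = 46.34
Current account = 807.32 + (-81.44) + 8.41 + 46.34 = 780.63
(Excluded from the current account — financial account: domestic pension funds' purchases of foreign equities 174.13, purchases of foreign government bonds by domestic residents 163.41; capital account: capital transfers received from emigrants 26.18, debt forgiveness received from foreign official creditors 16.65.)

780.63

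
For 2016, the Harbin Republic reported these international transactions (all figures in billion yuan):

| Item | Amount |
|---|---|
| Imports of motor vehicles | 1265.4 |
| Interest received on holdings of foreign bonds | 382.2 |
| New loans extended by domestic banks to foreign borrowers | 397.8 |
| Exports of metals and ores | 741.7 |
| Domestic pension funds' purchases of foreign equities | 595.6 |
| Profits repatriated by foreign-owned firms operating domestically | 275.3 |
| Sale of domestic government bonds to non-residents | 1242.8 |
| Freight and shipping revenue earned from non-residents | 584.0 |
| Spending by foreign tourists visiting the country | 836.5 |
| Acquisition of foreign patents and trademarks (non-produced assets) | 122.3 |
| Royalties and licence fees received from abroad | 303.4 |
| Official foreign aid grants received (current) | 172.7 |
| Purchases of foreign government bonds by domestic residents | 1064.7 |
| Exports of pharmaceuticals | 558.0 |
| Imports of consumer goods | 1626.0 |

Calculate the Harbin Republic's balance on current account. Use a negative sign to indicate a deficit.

411.8

Goods: 558.0 - 1265.4 - 1626.0 + 741.7 = -1591.7
Services: 836.5 + 303.4 + 584.0 = 1723.9
Primary income: -275.3 + 382.2 = 106.9
Secondary income: 172.7
Current account = (-1591.7) + 1723.9 + 106.9 + 172.7 = 411.8
(Excluded from the current account — financial account: new loans extended by domestic banks to foreign borrowers 397.8, domestic pension funds' purchases of foreign equities 595.6, sale of domestic government bonds to non-residents 1242.8, purchases of foreign government bonds by domestic residents 1064.7; capital account: acquisition of foreign patents and trademarks (non-produced assets) 122.3.)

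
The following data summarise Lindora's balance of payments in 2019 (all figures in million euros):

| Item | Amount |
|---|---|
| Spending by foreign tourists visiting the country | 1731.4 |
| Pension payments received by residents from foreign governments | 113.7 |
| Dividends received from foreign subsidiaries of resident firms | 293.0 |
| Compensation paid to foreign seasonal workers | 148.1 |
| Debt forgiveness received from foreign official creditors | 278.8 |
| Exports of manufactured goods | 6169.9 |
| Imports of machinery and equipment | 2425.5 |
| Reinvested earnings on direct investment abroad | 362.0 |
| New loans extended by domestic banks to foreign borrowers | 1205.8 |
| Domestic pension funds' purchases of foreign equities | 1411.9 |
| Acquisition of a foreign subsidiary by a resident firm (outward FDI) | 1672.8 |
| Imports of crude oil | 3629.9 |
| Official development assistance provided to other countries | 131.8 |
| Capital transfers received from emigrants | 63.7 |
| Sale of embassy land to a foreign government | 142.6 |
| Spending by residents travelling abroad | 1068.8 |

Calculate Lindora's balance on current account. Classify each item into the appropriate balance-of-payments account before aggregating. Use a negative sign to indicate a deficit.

1265.9

Goods: -3629.9 + 6169.9 - 2425.5 = 114.5
Services: 1731.4 - 1068.8 = 662.6
Primary income: 293.0 - 148.1 + 362.0 = 506.9
Secondary income: 113.7 - 131.8 = -18.1
Current account = 114.5 + 662.6 + 506.9 + (-18.1) = 1265.9
(Excluded from the current account — capital account: debt forgiveness received from foreign official creditors 278.8, capital transfers received from emigrants 63.7, sale of embassy land to a foreign government 142.6; financial account: new loans extended by domestic banks to foreign borrowers 1205.8, domestic pension funds' purchases of foreign equities 1411.9, acquisition of a foreign subsidiary by a resident firm (outward FDI) 1672.8.)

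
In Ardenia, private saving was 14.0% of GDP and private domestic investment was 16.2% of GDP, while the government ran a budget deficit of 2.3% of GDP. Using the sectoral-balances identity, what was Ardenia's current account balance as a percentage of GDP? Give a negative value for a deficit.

By the sectoral-balances identity, CA = (S_private - I) + (T - G).
Private balance = 14.0 - 16.2 = -2.2
Government balance (T - G) = -2.3
CA = -2.2 + (-2.3) = -4.5

-4.5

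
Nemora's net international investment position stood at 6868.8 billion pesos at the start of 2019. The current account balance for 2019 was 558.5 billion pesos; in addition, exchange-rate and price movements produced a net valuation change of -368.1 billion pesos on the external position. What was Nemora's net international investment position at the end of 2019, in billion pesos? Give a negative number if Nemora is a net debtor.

7059.2

Change in NIIP = current account + net valuation change = 558.5 + (-368.1) = 190.4
End-of-year NIIP = 6868.8 + 190.4 = 7059.2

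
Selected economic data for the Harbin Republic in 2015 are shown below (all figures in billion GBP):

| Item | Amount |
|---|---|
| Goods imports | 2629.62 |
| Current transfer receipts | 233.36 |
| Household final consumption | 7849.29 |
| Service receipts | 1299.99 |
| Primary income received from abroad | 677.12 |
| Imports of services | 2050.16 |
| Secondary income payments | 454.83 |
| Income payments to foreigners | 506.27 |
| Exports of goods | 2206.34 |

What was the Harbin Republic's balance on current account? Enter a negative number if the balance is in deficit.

-1224.07

Goods balance = 2206.34 - 2629.62 = -423.28
Services balance = 1299.99 - 2050.16 = -750.17
Trade balance (goods + services) = -423.28 + (-750.17) = -1173.45
Net primary income = 677.12 - 506.27 = 170.85
Net secondary income = 233.36 - 454.83 = -221.47
Current account = -1173.45 + 170.85 + (-221.47) = -1224.07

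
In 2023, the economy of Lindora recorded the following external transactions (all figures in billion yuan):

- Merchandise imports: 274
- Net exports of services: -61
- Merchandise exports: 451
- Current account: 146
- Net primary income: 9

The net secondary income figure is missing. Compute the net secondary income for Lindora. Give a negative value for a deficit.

21

Current account = goods balance + services balance + net primary income + net secondary income
Sum of the known components = 125
Net secondary income = CA - (known components) = 146 - 125 = 21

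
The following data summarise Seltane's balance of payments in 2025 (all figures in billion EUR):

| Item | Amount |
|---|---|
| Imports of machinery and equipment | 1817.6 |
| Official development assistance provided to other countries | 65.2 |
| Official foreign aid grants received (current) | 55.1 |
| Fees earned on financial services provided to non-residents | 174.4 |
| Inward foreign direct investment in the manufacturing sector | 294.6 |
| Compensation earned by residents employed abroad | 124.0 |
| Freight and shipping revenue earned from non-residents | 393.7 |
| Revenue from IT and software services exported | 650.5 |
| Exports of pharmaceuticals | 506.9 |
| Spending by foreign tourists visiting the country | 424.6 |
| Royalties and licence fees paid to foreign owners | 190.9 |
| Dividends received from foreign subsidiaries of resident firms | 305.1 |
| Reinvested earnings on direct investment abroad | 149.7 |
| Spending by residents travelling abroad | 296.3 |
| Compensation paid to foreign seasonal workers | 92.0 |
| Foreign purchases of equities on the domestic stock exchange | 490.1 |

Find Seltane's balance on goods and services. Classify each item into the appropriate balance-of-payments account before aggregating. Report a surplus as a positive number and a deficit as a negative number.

Goods: -1817.6 + 506.9 = -1310.7
Services: 174.4 + 424.6 - 296.3 + 650.5 + 393.7 - 190.9 = 1156.0
Trade balance = -1310.7 + 1156.0 = -154.7
(Excluded from the trade balance — secondary income: official development assistance provided to other countries 65.2, official foreign aid grants received (current) 55.1; financial account: inward foreign direct investment in the manufacturing sector 294.6, foreign purchases of equities on the domestic stock exchange 490.1; primary income: compensation earned by residents employed abroad 124.0, dividends received from foreign subsidiaries of resident firms 305.1, reinvested earnings on direct investment abroad 149.7, compensation paid to foreign seasonal workers 92.0.)

-154.7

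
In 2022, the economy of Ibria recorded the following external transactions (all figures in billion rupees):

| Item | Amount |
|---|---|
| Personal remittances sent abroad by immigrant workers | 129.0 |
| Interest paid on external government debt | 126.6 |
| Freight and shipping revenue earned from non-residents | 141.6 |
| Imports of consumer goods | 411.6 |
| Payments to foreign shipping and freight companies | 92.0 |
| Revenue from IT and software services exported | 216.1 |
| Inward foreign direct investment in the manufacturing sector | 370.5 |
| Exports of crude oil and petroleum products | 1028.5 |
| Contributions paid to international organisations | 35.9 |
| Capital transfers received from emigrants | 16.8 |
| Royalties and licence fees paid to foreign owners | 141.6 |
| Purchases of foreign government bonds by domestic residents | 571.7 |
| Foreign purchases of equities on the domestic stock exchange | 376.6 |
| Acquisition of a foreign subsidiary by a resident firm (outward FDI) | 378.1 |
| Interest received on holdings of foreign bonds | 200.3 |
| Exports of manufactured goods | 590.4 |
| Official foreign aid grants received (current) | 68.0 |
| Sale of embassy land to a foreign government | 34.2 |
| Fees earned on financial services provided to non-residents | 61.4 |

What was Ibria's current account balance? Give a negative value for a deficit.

Goods: 1028.5 + 590.4 - 411.6 = 1207.3
Services: 141.6 + 61.4 + 216.1 - 141.6 - 92.0 = 185.5
Primary income: 200.3 - 126.6 = 73.7
Secondary income: -35.9 + 68.0 - 129.0 = -96.9
Current account = 1207.3 + 185.5 + 73.7 + (-96.9) = 1369.6
(Excluded from the current account — financial account: inward foreign direct investment in the manufacturing sector 370.5, purchases of foreign government bonds by domestic residents 571.7, foreign purchases of equities on the domestic stock exchange 376.6, acquisition of a foreign subsidiary by a resident firm (outward FDI) 378.1; capital account: capital transfers received from emigrants 16.8, sale of embassy land to a foreign government 34.2.)

1369.6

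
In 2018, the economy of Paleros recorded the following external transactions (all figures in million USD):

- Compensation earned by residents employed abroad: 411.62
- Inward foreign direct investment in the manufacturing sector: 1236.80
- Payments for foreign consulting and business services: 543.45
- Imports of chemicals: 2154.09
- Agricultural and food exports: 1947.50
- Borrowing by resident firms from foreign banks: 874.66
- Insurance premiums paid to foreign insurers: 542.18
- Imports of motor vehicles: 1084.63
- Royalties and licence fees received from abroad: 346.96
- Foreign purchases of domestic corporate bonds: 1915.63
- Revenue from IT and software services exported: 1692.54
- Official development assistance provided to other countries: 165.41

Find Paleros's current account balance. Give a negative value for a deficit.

Goods: -2154.09 - 1084.63 + 1947.50 = -1291.22
Services: 1692.54 - 543.45 - 542.18 + 346.96 = 953.87
Primary income: 411.62
Secondary income: -165.41
Current account = (-1291.22) + 953.87 + 411.62 + (-165.41) = -91.14
(Excluded from the current account — financial account: inward foreign direct investment in the manufacturing sector 1236.80, borrowing by resident firms from foreign banks 874.66, foreign purchases of domestic corporate bonds 1915.63.)

-91.14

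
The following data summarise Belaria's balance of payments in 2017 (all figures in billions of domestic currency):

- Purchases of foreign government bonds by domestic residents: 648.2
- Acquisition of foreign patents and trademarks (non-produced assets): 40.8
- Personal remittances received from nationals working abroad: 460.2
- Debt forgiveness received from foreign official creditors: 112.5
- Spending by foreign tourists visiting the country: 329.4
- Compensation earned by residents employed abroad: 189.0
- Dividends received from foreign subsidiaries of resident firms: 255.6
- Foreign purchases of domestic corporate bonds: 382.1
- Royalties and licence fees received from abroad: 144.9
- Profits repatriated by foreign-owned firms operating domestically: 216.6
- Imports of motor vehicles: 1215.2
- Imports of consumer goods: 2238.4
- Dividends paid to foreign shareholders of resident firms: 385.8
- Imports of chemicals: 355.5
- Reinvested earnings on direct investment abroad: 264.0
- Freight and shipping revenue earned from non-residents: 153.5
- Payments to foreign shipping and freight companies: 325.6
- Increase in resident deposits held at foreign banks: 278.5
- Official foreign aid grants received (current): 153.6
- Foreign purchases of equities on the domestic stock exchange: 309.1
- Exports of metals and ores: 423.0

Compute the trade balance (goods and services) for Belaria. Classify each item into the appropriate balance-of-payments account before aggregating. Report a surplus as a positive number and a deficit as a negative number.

-3083.9

Goods: -2238.4 - 355.5 + 423.0 - 1215.2 = -3386.1
Services: 153.5 - 325.6 + 329.4 + 144.9 = 302.2
Trade balance = -3386.1 + 302.2 = -3083.9
(Excluded from the trade balance — financial account: purchases of foreign government bonds by domestic residents 648.2, foreign purchases of domestic corporate bonds 382.1, increase in resident deposits held at foreign banks 278.5, foreign purchases of equities on the domestic stock exchange 309.1; capital account: acquisition of foreign patents and trademarks (non-produced assets) 40.8, debt forgiveness received from foreign official creditors 112.5; secondary income: personal remittances received from nationals working abroad 460.2, official foreign aid grants received (current) 153.6; primary income: compensation earned by residents employed abroad 189.0, dividends received from foreign subsidiaries of resident firms 255.6, profits repatriated by foreign-owned firms operating domestically 216.6, dividends paid to foreign shareholders of resident firms 385.8, reinvested earnings on direct investment abroad 264.0.)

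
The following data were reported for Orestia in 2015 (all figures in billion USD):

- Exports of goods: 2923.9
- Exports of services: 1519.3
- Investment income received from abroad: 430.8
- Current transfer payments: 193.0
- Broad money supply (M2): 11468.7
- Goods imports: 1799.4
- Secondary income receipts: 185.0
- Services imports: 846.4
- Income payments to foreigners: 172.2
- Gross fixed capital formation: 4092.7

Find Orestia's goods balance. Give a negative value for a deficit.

1124.5

Goods balance = 2923.9 - 1799.4 = 1124.5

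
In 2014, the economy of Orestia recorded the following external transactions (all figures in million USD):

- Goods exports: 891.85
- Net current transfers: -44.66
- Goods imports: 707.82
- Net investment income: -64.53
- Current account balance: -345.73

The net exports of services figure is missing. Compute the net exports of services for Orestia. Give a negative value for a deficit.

Current account = goods balance + services balance + net primary income + net secondary income
Sum of the known components = 74.84
Net exports of services = CA - (known components) = -345.73 - 74.84 = -420.57

-420.57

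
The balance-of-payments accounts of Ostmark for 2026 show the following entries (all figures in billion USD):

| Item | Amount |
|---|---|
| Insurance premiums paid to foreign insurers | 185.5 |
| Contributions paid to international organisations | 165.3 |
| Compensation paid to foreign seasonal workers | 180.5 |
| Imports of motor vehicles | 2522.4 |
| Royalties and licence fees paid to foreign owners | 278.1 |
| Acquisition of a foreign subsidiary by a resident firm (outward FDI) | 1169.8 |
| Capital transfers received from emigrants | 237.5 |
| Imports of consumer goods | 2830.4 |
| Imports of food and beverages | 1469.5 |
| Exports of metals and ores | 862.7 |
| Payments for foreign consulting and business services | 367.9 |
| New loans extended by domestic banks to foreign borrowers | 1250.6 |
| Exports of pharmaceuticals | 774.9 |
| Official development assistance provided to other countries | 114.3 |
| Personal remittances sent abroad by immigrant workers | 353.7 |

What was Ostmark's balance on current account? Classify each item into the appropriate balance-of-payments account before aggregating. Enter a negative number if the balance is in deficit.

Goods: -1469.5 - 2830.4 + 862.7 - 2522.4 + 774.9 = -5184.7
Services: -367.9 - 185.5 - 278.1 = -831.5
Primary income: -180.5
Secondary income: -165.3 - 114.3 - 353.7 = -633.3
Current account = (-5184.7) + (-831.5) + (-180.5) + (-633.3) = -6830.0
(Excluded from the current account — financial account: acquisition of a foreign subsidiary by a resident firm (outward FDI) 1169.8, new loans extended by domestic banks to foreign borrowers 1250.6; capital account: capital transfers received from emigrants 237.5.)

-6830.0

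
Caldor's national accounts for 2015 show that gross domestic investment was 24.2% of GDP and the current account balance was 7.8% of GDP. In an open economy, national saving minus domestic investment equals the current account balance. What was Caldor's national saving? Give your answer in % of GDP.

S = I + CA = 24.2 + 7.8 = 32.0

32.0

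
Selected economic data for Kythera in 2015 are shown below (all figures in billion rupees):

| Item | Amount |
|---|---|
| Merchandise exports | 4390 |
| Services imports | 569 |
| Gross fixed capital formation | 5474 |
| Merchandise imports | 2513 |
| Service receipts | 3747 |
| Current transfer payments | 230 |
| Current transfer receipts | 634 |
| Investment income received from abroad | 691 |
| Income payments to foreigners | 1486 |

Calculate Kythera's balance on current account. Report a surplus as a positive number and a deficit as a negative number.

4664

Goods balance = 4390 - 2513 = 1877
Services balance = 3747 - 569 = 3178
Trade balance (goods + services) = 1877 + 3178 = 5055
Net primary income = 691 - 1486 = -795
Net secondary income = 634 - 230 = 404
Current account = 5055 + (-795) + 404 = 4664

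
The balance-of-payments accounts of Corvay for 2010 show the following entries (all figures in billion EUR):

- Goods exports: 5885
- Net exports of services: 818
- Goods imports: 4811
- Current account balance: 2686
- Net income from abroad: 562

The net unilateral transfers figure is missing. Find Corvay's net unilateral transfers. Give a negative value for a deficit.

232

Current account = goods balance + services balance + net primary income + net secondary income
Sum of the known components = 2454
Net unilateral transfers = CA - (known components) = 2686 - 2454 = 232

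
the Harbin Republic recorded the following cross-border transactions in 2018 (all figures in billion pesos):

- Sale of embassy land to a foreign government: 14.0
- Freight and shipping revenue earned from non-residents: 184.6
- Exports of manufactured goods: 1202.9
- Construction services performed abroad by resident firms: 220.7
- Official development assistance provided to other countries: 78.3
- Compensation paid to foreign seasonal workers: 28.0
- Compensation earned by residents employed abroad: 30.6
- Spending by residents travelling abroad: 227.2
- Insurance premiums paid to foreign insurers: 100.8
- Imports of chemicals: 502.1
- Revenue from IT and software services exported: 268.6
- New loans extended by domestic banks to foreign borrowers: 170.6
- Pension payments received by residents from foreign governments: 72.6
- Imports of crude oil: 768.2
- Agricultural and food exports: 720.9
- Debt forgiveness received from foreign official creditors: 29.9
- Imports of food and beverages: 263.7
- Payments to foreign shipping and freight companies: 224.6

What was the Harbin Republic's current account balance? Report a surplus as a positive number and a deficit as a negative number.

Goods: -768.2 - 263.7 - 502.1 + 1202.9 + 720.9 = 389.8
Services: -227.2 + 268.6 + 220.7 + 184.6 - 224.6 - 100.8 = 121.3
Primary income: 30.6 - 28.0 = 2.6
Secondary income: 72.6 - 78.3 = -5.7
Current account = 389.8 + 121.3 + 2.6 + (-5.7) = 508.0
(Excluded from the current account — capital account: sale of embassy land to a foreign government 14.0, debt forgiveness received from foreign official creditors 29.9; financial account: new loans extended by domestic banks to foreign borrowers 170.6.)

508.0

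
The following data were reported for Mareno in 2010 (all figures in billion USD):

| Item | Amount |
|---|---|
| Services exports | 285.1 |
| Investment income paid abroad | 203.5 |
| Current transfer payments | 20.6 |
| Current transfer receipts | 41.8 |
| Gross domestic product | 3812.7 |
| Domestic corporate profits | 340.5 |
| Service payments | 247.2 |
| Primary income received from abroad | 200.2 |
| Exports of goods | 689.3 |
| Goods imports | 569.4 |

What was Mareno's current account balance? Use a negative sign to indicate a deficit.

Goods balance = 689.3 - 569.4 = 119.9
Services balance = 285.1 - 247.2 = 37.9
Trade balance (goods + services) = 119.9 + 37.9 = 157.8
Net primary income = 200.2 - 203.5 = -3.3
Net secondary income = 41.8 - 20.6 = 21.2
Current account = 157.8 + (-3.3) + 21.2 = 175.7

175.7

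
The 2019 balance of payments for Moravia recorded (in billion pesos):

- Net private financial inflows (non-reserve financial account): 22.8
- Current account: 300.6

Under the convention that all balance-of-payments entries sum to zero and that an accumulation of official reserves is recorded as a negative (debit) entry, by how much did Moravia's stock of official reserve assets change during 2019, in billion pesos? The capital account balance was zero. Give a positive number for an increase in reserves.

Official reserve transactions balance = -(300.6 + 22.8) = -323.4
An accumulation of reserves is recorded as a debit (negative entry), so the change in the stock of reserves is the negative of that balance.
Change in official reserves = -(-323.4) = 323.4

323.4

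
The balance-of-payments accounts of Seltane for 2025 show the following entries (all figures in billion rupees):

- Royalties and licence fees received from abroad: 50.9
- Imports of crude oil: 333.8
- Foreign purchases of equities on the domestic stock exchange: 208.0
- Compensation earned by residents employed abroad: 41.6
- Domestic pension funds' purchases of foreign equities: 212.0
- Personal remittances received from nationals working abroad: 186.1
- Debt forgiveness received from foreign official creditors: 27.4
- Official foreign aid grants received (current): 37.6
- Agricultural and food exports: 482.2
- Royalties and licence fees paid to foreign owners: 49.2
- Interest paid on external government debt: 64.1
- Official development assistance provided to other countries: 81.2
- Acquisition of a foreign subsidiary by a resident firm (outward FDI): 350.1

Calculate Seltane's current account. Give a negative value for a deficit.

270.1

Goods: 482.2 - 333.8 = 148.4
Services: 50.9 - 49.2 = 1.7
Primary income: -64.1 + 41.6 = -22.5
Secondary income: 186.1 + 37.6 - 81.2 = 142.5
Current account = 148.4 + 1.7 + (-22.5) + 142.5 = 270.1
(Excluded from the current account — financial account: foreign purchases of equities on the domestic stock exchange 208.0, domestic pension funds' purchases of foreign equities 212.0, acquisition of a foreign subsidiary by a resident firm (outward FDI) 350.1; capital account: debt forgiveness received from foreign official creditors 27.4.)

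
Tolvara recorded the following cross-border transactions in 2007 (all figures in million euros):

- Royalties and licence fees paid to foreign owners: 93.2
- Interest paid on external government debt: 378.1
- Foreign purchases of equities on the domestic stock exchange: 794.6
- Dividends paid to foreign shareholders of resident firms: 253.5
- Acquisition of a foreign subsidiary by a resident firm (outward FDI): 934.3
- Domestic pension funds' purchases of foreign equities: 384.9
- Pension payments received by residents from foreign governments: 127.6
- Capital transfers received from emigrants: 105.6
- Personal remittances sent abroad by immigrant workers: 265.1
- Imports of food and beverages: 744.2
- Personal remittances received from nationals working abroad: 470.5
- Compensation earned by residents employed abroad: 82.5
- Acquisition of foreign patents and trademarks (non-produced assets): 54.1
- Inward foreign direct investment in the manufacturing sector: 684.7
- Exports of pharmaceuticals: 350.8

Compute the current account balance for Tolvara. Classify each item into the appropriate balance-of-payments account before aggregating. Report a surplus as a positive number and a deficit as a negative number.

-702.7

Goods: -744.2 + 350.8 = -393.4
Services: -93.2
Primary income: -253.5 + 82.5 - 378.1 = -549.1
Secondary income: -265.1 + 470.5 + 127.6 = 333.0
Current account = (-393.4) + (-93.2) + (-549.1) + 333.0 = -702.7
(Excluded from the current account — financial account: foreign purchases of equities on the domestic stock exchange 794.6, acquisition of a foreign subsidiary by a resident firm (outward FDI) 934.3, domestic pension funds' purchases of foreign equities 384.9, inward foreign direct investment in the manufacturing sector 684.7; capital account: capital transfers received from emigrants 105.6, acquisition of foreign patents and trademarks (non-produced assets) 54.1.)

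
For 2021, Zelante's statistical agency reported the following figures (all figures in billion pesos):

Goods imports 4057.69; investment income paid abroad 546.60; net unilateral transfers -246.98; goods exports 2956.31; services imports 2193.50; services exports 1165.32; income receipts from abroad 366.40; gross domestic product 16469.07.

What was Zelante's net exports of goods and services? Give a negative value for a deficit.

-2129.56

Goods balance = 2956.31 - 4057.69 = -1101.38
Services balance = 1165.32 - 2193.50 = -1028.18
Trade balance (goods + services) = -1101.38 + (-1028.18) = -2129.56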